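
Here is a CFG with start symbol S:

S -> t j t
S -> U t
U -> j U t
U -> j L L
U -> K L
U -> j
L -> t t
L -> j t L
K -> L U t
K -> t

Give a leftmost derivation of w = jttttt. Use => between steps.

S => Ut => jUtt => jKLtt => jtLtt => jttttt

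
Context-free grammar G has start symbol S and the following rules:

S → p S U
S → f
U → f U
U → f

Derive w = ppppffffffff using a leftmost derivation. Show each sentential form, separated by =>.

S=>pSU=>ppSUU=>pppSUUU=>ppppSUUUU=>ppppfUUUU=>ppppffUUU=>ppppfffUUU=>ppppffffUUU=>ppppfffffUUU=>ppppffffffUU=>ppppfffffffU=>ppppffffffff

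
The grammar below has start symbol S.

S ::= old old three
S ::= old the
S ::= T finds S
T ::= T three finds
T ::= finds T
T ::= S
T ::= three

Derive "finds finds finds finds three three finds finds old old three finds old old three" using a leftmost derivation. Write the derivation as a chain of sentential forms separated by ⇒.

S ⇒ T finds S ⇒ finds T finds S ⇒ finds S finds S ⇒ finds T finds S finds S ⇒ finds T three finds finds S finds S ⇒ finds finds T three finds finds S finds S ⇒ finds finds finds T three finds finds S finds S ⇒ finds finds finds finds T three finds finds S finds S ⇒ finds finds finds finds three three finds finds S finds S ⇒ finds finds finds finds three three finds finds old old three finds S ⇒ finds finds finds finds three three finds finds old old three finds old old three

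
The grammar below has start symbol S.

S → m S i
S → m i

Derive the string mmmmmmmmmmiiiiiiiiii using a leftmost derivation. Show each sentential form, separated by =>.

S => mSi => mmSii => mmmSiii => mmmmSiiii => mmmmmSiiiii => mmmmmmSiiiiii => mmmmmmmSiiiiiii => mmmmmmmmSiiiiiiii => mmmmmmmmmSiiiiiiiii => mmmmmmmmmmiiiiiiiiii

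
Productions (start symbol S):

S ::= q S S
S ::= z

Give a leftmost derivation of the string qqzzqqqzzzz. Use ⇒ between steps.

S ⇒ qSS   [S ::= q S S]
qSS ⇒ qqSSS   [S ::= q S S]
qqSSS ⇒ qqzSS   [S ::= z]
qqzSS ⇒ qqzzS   [S ::= z]
qqzzS ⇒ qqzzqSS   [S ::= q S S]
qqzzqSS ⇒ qqzzqqSSS   [S ::= q S S]
qqzzqqSSS ⇒ qqzzqqqSSSS   [S ::= q S S]
qqzzqqqSSSS ⇒ qqzzqqqzSSS   [S ::= z]
qqzzqqqzSSS ⇒ qqzzqqqzzSS   [S ::= z]
qqzzqqqzzSS ⇒ qqzzqqqzzzS   [S ::= z]
qqzzqqqzzzS ⇒ qqzzqqqzzzz   [S ::= z]

S ⇒ qSS ⇒ qqSSS ⇒ qqzSS ⇒ qqzzS ⇒ qqzzqSS ⇒ qqzzqqSSS ⇒ qqzzqqqSSSS ⇒ qqzzqqqzSSS ⇒ qqzzqqqzzSS ⇒ qqzzqqqzzzS ⇒ qqzzqqqzzzz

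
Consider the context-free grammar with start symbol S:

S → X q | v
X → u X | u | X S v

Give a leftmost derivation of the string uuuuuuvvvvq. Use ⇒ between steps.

S ⇒ Xq   [S → X q]
Xq ⇒ uXq   [X → u X]
uXq ⇒ uXSvq   [X → X S v]
uXSvq ⇒ uuXSvq   [X → u X]
uuXSvq ⇒ uuXSvSvq   [X → X S v]
uuXSvSvq ⇒ uuuXSvSvq   [X → u X]
uuuXSvSvq ⇒ uuuuXSvSvq   [X → u X]
uuuuXSvSvq ⇒ uuuuuXSvSvq   [X → u X]
uuuuuXSvSvq ⇒ uuuuuuSvSvq   [X → u]
uuuuuuSvSvq ⇒ uuuuuuvvSvq   [S → v]
uuuuuuvvSvq ⇒ uuuuuuvvvvq   [S → v]

S ⇒ Xq ⇒ uXq ⇒ uXSvq ⇒ uuXSvq ⇒ uuXSvSvq ⇒ uuuXSvSvq ⇒ uuuuXSvSvq ⇒ uuuuuXSvSvq ⇒ uuuuuuSvSvq ⇒ uuuuuuvvSvq ⇒ uuuuuuvvvvq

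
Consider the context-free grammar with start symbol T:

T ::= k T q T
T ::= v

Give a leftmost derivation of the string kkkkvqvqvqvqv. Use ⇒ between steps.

T ⇒ kTqT   [T ::= k T q T]
kTqT ⇒ kkTqTqT   [T ::= k T q T]
kkTqTqT ⇒ kkkTqTqTqT   [T ::= k T q T]
kkkTqTqTqT ⇒ kkkkTqTqTqTqT   [T ::= k T q T]
kkkkTqTqTqTqT ⇒ kkkkvqTqTqTqT   [T ::= v]
kkkkvqTqTqTqT ⇒ kkkkvqvqTqTqT   [T ::= v]
kkkkvqvqTqTqT ⇒ kkkkvqvqvqTqT   [T ::= v]
kkkkvqvqvqTqT ⇒ kkkkvqvqvqvqT   [T ::= v]
kkkkvqvqvqvqT ⇒ kkkkvqvqvqvqv   [T ::= v]

T ⇒ kTqT ⇒ kkTqTqT ⇒ kkkTqTqTqT ⇒ kkkkTqTqTqTqT ⇒ kkkkvqTqTqTqT ⇒ kkkkvqvqTqTqT ⇒ kkkkvqvqvqTqT ⇒ kkkkvqvqvqvqT ⇒ kkkkvqvqvqvqv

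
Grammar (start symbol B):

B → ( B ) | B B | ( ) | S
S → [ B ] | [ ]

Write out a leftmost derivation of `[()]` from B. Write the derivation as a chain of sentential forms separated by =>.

B => S => [B] => [()]

B => S   [B → S]
S => [B]   [S → [ B ]]
[B] => [()]   [B → ( )]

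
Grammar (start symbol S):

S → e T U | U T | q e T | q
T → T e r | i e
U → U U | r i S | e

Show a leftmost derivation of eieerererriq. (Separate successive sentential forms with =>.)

S => eTU => eTerU => eTererU => eTerererU => eieerererU => eieerererriS => eieerererriq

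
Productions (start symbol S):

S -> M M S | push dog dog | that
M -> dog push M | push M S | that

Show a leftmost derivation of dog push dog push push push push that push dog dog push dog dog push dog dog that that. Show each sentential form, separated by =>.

S => M M S => dog push M M S => dog push dog push M M S => dog push dog push push M S M S => dog push dog push push push M S S M S => dog push dog push push push push M S S S M S => dog push dog push push push push that S S S M S => dog push dog push push push push that push dog dog S S M S => dog push dog push push push push that push dog dog push dog dog S M S => dog push dog push push push push that push dog dog push dog dog push dog dog M S => dog push dog push push push push that push dog dog push dog dog push dog dog that S => dog push dog push push push push that push dog dog push dog dog push dog dog that that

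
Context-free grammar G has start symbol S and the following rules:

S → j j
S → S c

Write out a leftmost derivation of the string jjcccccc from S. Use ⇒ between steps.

S ⇒ Sc ⇒ Scc ⇒ Sccc ⇒ Scccc ⇒ Sccccc ⇒ Scccccc ⇒ jjcccccc

S ⇒ Sc   [S → S c]
Sc ⇒ Scc   [S → S c]
Scc ⇒ Sccc   [S → S c]
Sccc ⇒ Scccc   [S → S c]
Scccc ⇒ Sccccc   [S → S c]
Sccccc ⇒ Scccccc   [S → S c]
Scccccc ⇒ jjcccccc   [S → j j]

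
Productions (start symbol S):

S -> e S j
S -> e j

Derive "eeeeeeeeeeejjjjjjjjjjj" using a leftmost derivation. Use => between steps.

S => eSj => eeSjj => eeeSjjj => eeeeSjjjj => eeeeeSjjjjj => eeeeeeSjjjjjj => eeeeeeeSjjjjjjj => eeeeeeeeSjjjjjjjj => eeeeeeeeeSjjjjjjjjj => eeeeeeeeeeSjjjjjjjjjj => eeeeeeeeeeejjjjjjjjjjj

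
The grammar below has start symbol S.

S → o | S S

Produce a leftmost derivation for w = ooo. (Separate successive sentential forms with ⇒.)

S ⇒ SS ⇒ oS ⇒ oSS ⇒ ooS ⇒ ooo

S ⇒ SS   [S → S S]
SS ⇒ oS   [S → o]
oS ⇒ oSS   [S → S S]
oSS ⇒ ooS   [S → o]
ooS ⇒ ooo   [S → o]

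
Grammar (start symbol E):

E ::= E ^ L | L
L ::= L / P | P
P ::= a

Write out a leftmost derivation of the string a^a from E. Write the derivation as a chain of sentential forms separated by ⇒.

E ⇒ E^L   [E ::= E ^ L]
E^L ⇒ L^L   [E ::= L]
L^L ⇒ P^L   [L ::= P]
P^L ⇒ a^L   [P ::= a]
a^L ⇒ a^P   [L ::= P]
a^P ⇒ a^a   [P ::= a]

E ⇒ E^L ⇒ L^L ⇒ P^L ⇒ a^L ⇒ a^P ⇒ a^a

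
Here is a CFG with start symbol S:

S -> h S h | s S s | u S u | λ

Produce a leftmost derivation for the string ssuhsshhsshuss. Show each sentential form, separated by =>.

S => sSs => ssSss => ssuSuss => ssuhShuss => ssuhsSshuss => ssuhssSsshuss => ssuhsshShsshuss => ssuhsshhsshuss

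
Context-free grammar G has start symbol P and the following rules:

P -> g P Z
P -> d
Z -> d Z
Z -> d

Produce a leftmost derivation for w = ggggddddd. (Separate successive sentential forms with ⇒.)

P ⇒ gPZ   [P -> g P Z]
gPZ ⇒ ggPZZ   [P -> g P Z]
ggPZZ ⇒ gggPZZZ   [P -> g P Z]
gggPZZZ ⇒ ggggPZZZZ   [P -> g P Z]
ggggPZZZZ ⇒ ggggdZZZZ   [P -> d]
ggggdZZZZ ⇒ ggggddZZZ   [Z -> d]
ggggddZZZ ⇒ ggggdddZZ   [Z -> d]
ggggdddZZ ⇒ ggggddddZ   [Z -> d]
ggggddddZ ⇒ ggggddddd   [Z -> d]

P⇒gPZ⇒ggPZZ⇒gggPZZZ⇒ggggPZZZZ⇒ggggdZZZZ⇒ggggddZZZ⇒ggggdddZZ⇒ggggddddZ⇒ggggddddd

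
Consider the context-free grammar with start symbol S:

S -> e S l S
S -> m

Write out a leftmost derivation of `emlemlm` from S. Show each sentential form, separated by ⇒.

S⇒eSlS⇒emlS⇒emleSlS⇒emlemlS⇒emlemlm

S ⇒ eSlS   [S -> e S l S]
eSlS ⇒ emlS   [S -> m]
emlS ⇒ emleSlS   [S -> e S l S]
emleSlS ⇒ emlemlS   [S -> m]
emlemlS ⇒ emlemlm   [S -> m]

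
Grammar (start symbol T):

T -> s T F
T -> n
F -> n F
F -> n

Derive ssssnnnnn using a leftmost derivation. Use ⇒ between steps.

T⇒sTF⇒ssTFF⇒sssTFFF⇒ssssTFFFF⇒ssssnFFFF⇒ssssnnFFF⇒ssssnnnFF⇒ssssnnnnF⇒ssssnnnnn

T ⇒ sTF   [T -> s T F]
sTF ⇒ ssTFF   [T -> s T F]
ssTFF ⇒ sssTFFF   [T -> s T F]
sssTFFF ⇒ ssssTFFFF   [T -> s T F]
ssssTFFFF ⇒ ssssnFFFF   [T -> n]
ssssnFFFF ⇒ ssssnnFFF   [F -> n]
ssssnnFFF ⇒ ssssnnnFF   [F -> n]
ssssnnnFF ⇒ ssssnnnnF   [F -> n]
ssssnnnnF ⇒ ssssnnnnn   [F -> n]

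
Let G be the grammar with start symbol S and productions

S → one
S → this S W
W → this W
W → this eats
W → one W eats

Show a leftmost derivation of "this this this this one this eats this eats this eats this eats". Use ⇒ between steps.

S ⇒ this S W ⇒ this this S W W ⇒ this this this S W W W ⇒ this this this this S W W W W ⇒ this this this this one W W W W ⇒ this this this this one this eats W W W ⇒ this this this this one this eats this eats W W ⇒ this this this this one this eats this eats this eats W ⇒ this this this this one this eats this eats this eats this eats

S ⇒ this S W   [S → this S W]
this S W ⇒ this this S W W   [S → this S W]
this this S W W ⇒ this this this S W W W   [S → this S W]
this this this S W W W ⇒ this this this this S W W W W   [S → this S W]
this this this this S W W W W ⇒ this this this this one W W W W   [S → one]
this this this this one W W W W ⇒ this this this this one this eats W W W   [W → this eats]
this this this this one this eats W W W ⇒ this this this this one this eats this eats W W   [W → this eats]
this this this this one this eats this eats W W ⇒ this this this this one this eats this eats this eats W   [W → this eats]
this this this this one this eats this eats this eats W ⇒ this this this this one this eats this eats this eats this eats   [W → this eats]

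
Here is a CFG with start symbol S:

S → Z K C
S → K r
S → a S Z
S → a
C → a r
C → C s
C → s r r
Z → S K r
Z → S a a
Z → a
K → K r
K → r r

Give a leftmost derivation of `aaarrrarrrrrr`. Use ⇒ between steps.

S ⇒ aSZ ⇒ aaZ ⇒ aaSKr ⇒ aaaSZKr ⇒ aaaKrZKr ⇒ aaarrrZKr ⇒ aaarrrSKrKr ⇒ aaarrraKrKr ⇒ aaarrrarrrKr ⇒ aaarrrarrrrrr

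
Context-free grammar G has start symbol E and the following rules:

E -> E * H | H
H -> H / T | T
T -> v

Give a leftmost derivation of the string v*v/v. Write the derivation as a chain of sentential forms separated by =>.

E => E*H => H*H => T*H => v*H => v*H/T => v*T/T => v*v/T => v*v/v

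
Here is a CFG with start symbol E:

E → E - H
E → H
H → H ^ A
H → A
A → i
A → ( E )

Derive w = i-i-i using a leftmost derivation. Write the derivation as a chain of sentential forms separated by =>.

E=>E-H=>E-H-H=>H-H-H=>A-H-H=>i-H-H=>i-A-H=>i-i-H=>i-i-A=>i-i-i

E => E-H   [E → E - H]
E-H => E-H-H   [E → E - H]
E-H-H => H-H-H   [E → H]
H-H-H => A-H-H   [H → A]
A-H-H => i-H-H   [A → i]
i-H-H => i-A-H   [H → A]
i-A-H => i-i-H   [A → i]
i-i-H => i-i-A   [H → A]
i-i-A => i-i-i   [A → i]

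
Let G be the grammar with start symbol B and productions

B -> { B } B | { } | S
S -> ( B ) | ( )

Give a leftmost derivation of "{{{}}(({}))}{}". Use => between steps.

B=>{B}B=>{{B}B}B=>{{{}}B}B=>{{{}}S}B=>{{{}}(B)}B=>{{{}}(S)}B=>{{{}}((B))}B=>{{{}}(({}))}B=>{{{}}(({}))}{}

B => {B}B   [B -> { B } B]
{B}B => {{B}B}B   [B -> { B } B]
{{B}B}B => {{{}}B}B   [B -> { }]
{{{}}B}B => {{{}}S}B   [B -> S]
{{{}}S}B => {{{}}(B)}B   [S -> ( B )]
{{{}}(B)}B => {{{}}(S)}B   [B -> S]
{{{}}(S)}B => {{{}}((B))}B   [S -> ( B )]
{{{}}((B))}B => {{{}}(({}))}B   [B -> { }]
{{{}}(({}))}B => {{{}}(({}))}{}   [B -> { }]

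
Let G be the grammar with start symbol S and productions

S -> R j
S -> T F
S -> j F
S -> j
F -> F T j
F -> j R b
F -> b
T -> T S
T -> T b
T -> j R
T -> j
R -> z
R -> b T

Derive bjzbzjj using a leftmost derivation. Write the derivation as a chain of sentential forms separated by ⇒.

S ⇒ Rj ⇒ bTj ⇒ bTSj ⇒ bTbSj ⇒ bjRbSj ⇒ bjzbSj ⇒ bjzbRjj ⇒ bjzbzjj

S ⇒ Rj   [S -> R j]
Rj ⇒ bTj   [R -> b T]
bTj ⇒ bTSj   [T -> T S]
bTSj ⇒ bTbSj   [T -> T b]
bTbSj ⇒ bjRbSj   [T -> j R]
bjRbSj ⇒ bjzbSj   [R -> z]
bjzbSj ⇒ bjzbRjj   [S -> R j]
bjzbRjj ⇒ bjzbzjj   [R -> z]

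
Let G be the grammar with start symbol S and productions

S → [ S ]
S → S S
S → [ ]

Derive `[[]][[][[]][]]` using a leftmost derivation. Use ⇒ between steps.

S ⇒ SS   [S → S S]
SS ⇒ [S]S   [S → [ S ]]
[S]S ⇒ [[]]S   [S → [ ]]
[[]]S ⇒ [[]][S]   [S → [ S ]]
[[]][S] ⇒ [[]][SS]   [S → S S]
[[]][SS] ⇒ [[]][SSS]   [S → S S]
[[]][SSS] ⇒ [[]][[]SS]   [S → [ ]]
[[]][[]SS] ⇒ [[]][[][S]S]   [S → [ S ]]
[[]][[][S]S] ⇒ [[]][[][[]]S]   [S → [ ]]
[[]][[][[]]S] ⇒ [[]][[][[]][]]   [S → [ ]]

S ⇒ SS ⇒ [S]S ⇒ [[]]S ⇒ [[]][S] ⇒ [[]][SS] ⇒ [[]][SSS] ⇒ [[]][[]SS] ⇒ [[]][[][S]S] ⇒ [[]][[][[]]S] ⇒ [[]][[][[]][]]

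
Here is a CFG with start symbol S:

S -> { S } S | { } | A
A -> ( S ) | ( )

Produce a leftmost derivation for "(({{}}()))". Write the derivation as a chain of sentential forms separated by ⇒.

S⇒A⇒(S)⇒(A)⇒((S))⇒(({S}S))⇒(({{}}S))⇒(({{}}A))⇒(({{}}()))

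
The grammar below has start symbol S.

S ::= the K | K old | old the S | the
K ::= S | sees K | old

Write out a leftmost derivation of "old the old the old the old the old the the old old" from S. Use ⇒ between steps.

S ⇒ old the S   [S ::= old the S]
old the S ⇒ old the old the S   [S ::= old the S]
old the old the S ⇒ old the old the old the S   [S ::= old the S]
old the old the old the S ⇒ old the old the old the K old   [S ::= K old]
old the old the old the K old ⇒ old the old the old the S old   [K ::= S]
old the old the old the S old ⇒ old the old the old the K old old   [S ::= K old]
old the old the old the K old old ⇒ old the old the old the S old old   [K ::= S]
old the old the old the S old old ⇒ old the old the old the old the S old old   [S ::= old the S]
old the old the old the old the S old old ⇒ old the old the old the old the old the S old old   [S ::= old the S]
old the old the old the old the old the S old old ⇒ old the old the old the old the old the the old old   [S ::= the]

S ⇒ old the S ⇒ old the old the S ⇒ old the old the old the S ⇒ old the old the old the K old ⇒ old the old the old the S old ⇒ old the old the old the K old old ⇒ old the old the old the S old old ⇒ old the old the old the old the S old old ⇒ old the old the old the old the old the S old old ⇒ old the old the old the old the old the the old old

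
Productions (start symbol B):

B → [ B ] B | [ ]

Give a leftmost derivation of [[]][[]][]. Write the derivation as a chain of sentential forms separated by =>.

B => [B]B => [[]]B => [[]][B]B => [[]][[]]B => [[]][[]][]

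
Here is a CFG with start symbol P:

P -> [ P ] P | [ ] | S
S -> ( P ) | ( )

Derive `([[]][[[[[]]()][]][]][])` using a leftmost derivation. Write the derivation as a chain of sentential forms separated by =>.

P => S => (P) => ([P]P) => ([[]]P) => ([[]][P]P) => ([[]][[P]P]P) => ([[]][[[P]P]P]P) => ([[]][[[[P]P]P]P]P) => ([[]][[[[[]]P]P]P]P) => ([[]][[[[[]]S]P]P]P) => ([[]][[[[[]]()]P]P]P) => ([[]][[[[[]]()][]]P]P) => ([[]][[[[[]]()][]][]]P) => ([[]][[[[[]]()][]][]][])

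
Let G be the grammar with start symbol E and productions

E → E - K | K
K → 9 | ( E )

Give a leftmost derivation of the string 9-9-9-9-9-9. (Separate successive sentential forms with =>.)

E => E-K => E-K-K => E-K-K-K => E-K-K-K-K => E-K-K-K-K-K => K-K-K-K-K-K => 9-K-K-K-K-K => 9-9-K-K-K-K => 9-9-9-K-K-K => 9-9-9-9-K-K => 9-9-9-9-9-K => 9-9-9-9-9-9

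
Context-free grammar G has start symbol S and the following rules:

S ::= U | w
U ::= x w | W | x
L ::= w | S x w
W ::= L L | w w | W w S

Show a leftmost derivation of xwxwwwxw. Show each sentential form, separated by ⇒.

S ⇒ U   [S ::= U]
U ⇒ W   [U ::= W]
W ⇒ WwS   [W ::= W w S]
WwS ⇒ LLwS   [W ::= L L]
LLwS ⇒ SxwLwS   [L ::= S x w]
SxwLwS ⇒ UxwLwS   [S ::= U]
UxwLwS ⇒ xwxwLwS   [U ::= x w]
xwxwLwS ⇒ xwxwwwS   [L ::= w]
xwxwwwS ⇒ xwxwwwU   [S ::= U]
xwxwwwU ⇒ xwxwwwxw   [U ::= x w]

S ⇒ U ⇒ W ⇒ WwS ⇒ LLwS ⇒ SxwLwS ⇒ UxwLwS ⇒ xwxwLwS ⇒ xwxwwwS ⇒ xwxwwwU ⇒ xwxwwwxw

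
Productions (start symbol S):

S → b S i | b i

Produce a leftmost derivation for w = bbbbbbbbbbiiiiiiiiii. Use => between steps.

S => bSi => bbSii => bbbSiii => bbbbSiiii => bbbbbSiiiii => bbbbbbSiiiiii => bbbbbbbSiiiiiii => bbbbbbbbSiiiiiiii => bbbbbbbbbSiiiiiiiii => bbbbbbbbbbiiiiiiiiii

S => bSi   [S → b S i]
bSi => bbSii   [S → b S i]
bbSii => bbbSiii   [S → b S i]
bbbSiii => bbbbSiiii   [S → b S i]
bbbbSiiii => bbbbbSiiiii   [S → b S i]
bbbbbSiiiii => bbbbbbSiiiiii   [S → b S i]
bbbbbbSiiiiii => bbbbbbbSiiiiiii   [S → b S i]
bbbbbbbSiiiiiii => bbbbbbbbSiiiiiiii   [S → b S i]
bbbbbbbbSiiiiiiii => bbbbbbbbbSiiiiiiiii   [S → b S i]
bbbbbbbbbSiiiiiiiii => bbbbbbbbbbiiiiiiiiii   [S → b i]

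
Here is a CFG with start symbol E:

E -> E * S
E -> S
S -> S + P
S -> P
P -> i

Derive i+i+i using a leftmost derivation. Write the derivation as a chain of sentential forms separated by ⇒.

E⇒S⇒S+P⇒S+P+P⇒P+P+P⇒i+P+P⇒i+i+P⇒i+i+i

E ⇒ S   [E -> S]
S ⇒ S+P   [S -> S + P]
S+P ⇒ S+P+P   [S -> S + P]
S+P+P ⇒ P+P+P   [S -> P]
P+P+P ⇒ i+P+P   [P -> i]
i+P+P ⇒ i+i+P   [P -> i]
i+i+P ⇒ i+i+i   [P -> i]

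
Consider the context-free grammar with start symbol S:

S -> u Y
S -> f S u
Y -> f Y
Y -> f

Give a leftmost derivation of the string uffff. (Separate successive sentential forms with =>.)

S => uY   [S -> u Y]
uY => ufY   [Y -> f Y]
ufY => uffY   [Y -> f Y]
uffY => ufffY   [Y -> f Y]
ufffY => uffff   [Y -> f]

S=>uY=>ufY=>uffY=>ufffY=>uffff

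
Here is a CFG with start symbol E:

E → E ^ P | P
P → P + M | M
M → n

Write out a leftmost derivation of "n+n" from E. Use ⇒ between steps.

E ⇒ P   [E → P]
P ⇒ P+M   [P → P + M]
P+M ⇒ M+M   [P → M]
M+M ⇒ n+M   [M → n]
n+M ⇒ n+n   [M → n]

E ⇒ P ⇒ P+M ⇒ M+M ⇒ n+M ⇒ n+n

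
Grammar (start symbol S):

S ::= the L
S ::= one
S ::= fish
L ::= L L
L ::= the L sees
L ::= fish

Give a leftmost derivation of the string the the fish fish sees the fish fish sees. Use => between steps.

S => the L   [S ::= the L]
the L => the L L   [L ::= L L]
the L L => the the L sees L   [L ::= the L sees]
the the L sees L => the the L L sees L   [L ::= L L]
the the L L sees L => the the fish L sees L   [L ::= fish]
the the fish L sees L => the the fish fish sees L   [L ::= fish]
the the fish fish sees L => the the fish fish sees the L sees   [L ::= the L sees]
the the fish fish sees the L sees => the the fish fish sees the L L sees   [L ::= L L]
the the fish fish sees the L L sees => the the fish fish sees the fish L sees   [L ::= fish]
the the fish fish sees the fish L sees => the the fish fish sees the fish fish sees   [L ::= fish]

S => the L => the L L => the the L sees L => the the L L sees L => the the fish L sees L => the the fish fish sees L => the the fish fish sees the L sees => the the fish fish sees the L L sees => the the fish fish sees the fish L sees => the the fish fish sees the fish fish sees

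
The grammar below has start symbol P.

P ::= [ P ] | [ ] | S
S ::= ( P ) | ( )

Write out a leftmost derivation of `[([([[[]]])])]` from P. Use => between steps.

P => [P] => [S] => [(P)] => [([P])] => [([S])] => [([(P)])] => [([([P])])] => [([([[P]])])] => [([([[[]]])])]

P => [P]   [P ::= [ P ]]
[P] => [S]   [P ::= S]
[S] => [(P)]   [S ::= ( P )]
[(P)] => [([P])]   [P ::= [ P ]]
[([P])] => [([S])]   [P ::= S]
[([S])] => [([(P)])]   [S ::= ( P )]
[([(P)])] => [([([P])])]   [P ::= [ P ]]
[([([P])])] => [([([[P]])])]   [P ::= [ P ]]
[([([[P]])])] => [([([[[]]])])]   [P ::= [ ]]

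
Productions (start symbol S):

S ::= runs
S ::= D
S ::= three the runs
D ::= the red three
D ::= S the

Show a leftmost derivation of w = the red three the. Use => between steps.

S => D => S the => D the => the red three the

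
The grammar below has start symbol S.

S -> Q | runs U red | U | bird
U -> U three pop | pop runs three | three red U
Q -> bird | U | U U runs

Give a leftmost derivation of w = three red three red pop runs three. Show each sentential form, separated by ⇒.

S ⇒ Q ⇒ U ⇒ three red U ⇒ three red three red U ⇒ three red three red pop runs three

S ⇒ Q   [S -> Q]
Q ⇒ U   [Q -> U]
U ⇒ three red U   [U -> three red U]
three red U ⇒ three red three red U   [U -> three red U]
three red three red U ⇒ three red three red pop runs three   [U -> pop runs three]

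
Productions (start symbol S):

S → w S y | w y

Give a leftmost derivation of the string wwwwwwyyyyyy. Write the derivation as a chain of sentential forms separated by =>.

S => wSy => wwSyy => wwwSyyy => wwwwSyyyy => wwwwwSyyyyy => wwwwwwyyyyyy

S => wSy   [S → w S y]
wSy => wwSyy   [S → w S y]
wwSyy => wwwSyyy   [S → w S y]
wwwSyyy => wwwwSyyyy   [S → w S y]
wwwwSyyyy => wwwwwSyyyyy   [S → w S y]
wwwwwSyyyyy => wwwwwwyyyyyy   [S → w y]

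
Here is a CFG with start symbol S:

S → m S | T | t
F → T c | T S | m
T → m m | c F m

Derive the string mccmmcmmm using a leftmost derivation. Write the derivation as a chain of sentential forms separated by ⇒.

S ⇒ mS ⇒ mT ⇒ mcFm ⇒ mcTSm ⇒ mccFmSm ⇒ mccmmSm ⇒ mccmmTm ⇒ mccmmcFmm ⇒ mccmmcmmm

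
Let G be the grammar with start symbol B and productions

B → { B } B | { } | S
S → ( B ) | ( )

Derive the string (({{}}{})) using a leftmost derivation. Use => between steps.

B=>S=>(B)=>(S)=>((B))=>(({B}B))=>(({{}}B))=>(({{}}{}))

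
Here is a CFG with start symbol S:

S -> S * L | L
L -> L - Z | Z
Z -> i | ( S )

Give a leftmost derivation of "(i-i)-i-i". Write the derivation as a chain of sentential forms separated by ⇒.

S ⇒ L ⇒ L-Z ⇒ L-Z-Z ⇒ Z-Z-Z ⇒ (S)-Z-Z ⇒ (L)-Z-Z ⇒ (L-Z)-Z-Z ⇒ (Z-Z)-Z-Z ⇒ (i-Z)-Z-Z ⇒ (i-i)-Z-Z ⇒ (i-i)-i-Z ⇒ (i-i)-i-i

S ⇒ L   [S -> L]
L ⇒ L-Z   [L -> L - Z]
L-Z ⇒ L-Z-Z   [L -> L - Z]
L-Z-Z ⇒ Z-Z-Z   [L -> Z]
Z-Z-Z ⇒ (S)-Z-Z   [Z -> ( S )]
(S)-Z-Z ⇒ (L)-Z-Z   [S -> L]
(L)-Z-Z ⇒ (L-Z)-Z-Z   [L -> L - Z]
(L-Z)-Z-Z ⇒ (Z-Z)-Z-Z   [L -> Z]
(Z-Z)-Z-Z ⇒ (i-Z)-Z-Z   [Z -> i]
(i-Z)-Z-Z ⇒ (i-i)-Z-Z   [Z -> i]
(i-i)-Z-Z ⇒ (i-i)-i-Z   [Z -> i]
(i-i)-i-Z ⇒ (i-i)-i-i   [Z -> i]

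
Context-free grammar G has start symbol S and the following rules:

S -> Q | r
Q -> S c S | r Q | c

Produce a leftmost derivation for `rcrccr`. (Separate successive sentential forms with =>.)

S => Q   [S -> Q]
Q => ScS   [Q -> S c S]
ScS => QcS   [S -> Q]
QcS => ScScS   [Q -> S c S]
ScScS => rcScS   [S -> r]
rcScS => rcQcS   [S -> Q]
rcQcS => rcrQcS   [Q -> r Q]
rcrQcS => rcrccS   [Q -> c]
rcrccS => rcrccr   [S -> r]

S => Q => ScS => QcS => ScScS => rcScS => rcQcS => rcrQcS => rcrccS => rcrccr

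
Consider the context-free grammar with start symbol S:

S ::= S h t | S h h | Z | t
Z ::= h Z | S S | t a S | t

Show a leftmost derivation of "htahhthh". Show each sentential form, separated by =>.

S => Z   [S ::= Z]
Z => hZ   [Z ::= h Z]
hZ => htaS   [Z ::= t a S]
htaS => htaShh   [S ::= S h h]
htaShh => htaZhh   [S ::= Z]
htaZhh => htahZhh   [Z ::= h Z]
htahZhh => htahhZhh   [Z ::= h Z]
htahhZhh => htahhthh   [Z ::= t]

S => Z => hZ => htaS => htaShh => htaZhh => htahZhh => htahhZhh => htahhthh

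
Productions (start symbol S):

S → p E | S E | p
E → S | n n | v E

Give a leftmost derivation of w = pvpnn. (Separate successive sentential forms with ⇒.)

S ⇒ pE ⇒ pvE ⇒ pvS ⇒ pvSE ⇒ pvpE ⇒ pvpnn

S ⇒ pE   [S → p E]
pE ⇒ pvE   [E → v E]
pvE ⇒ pvS   [E → S]
pvS ⇒ pvSE   [S → S E]
pvSE ⇒ pvpE   [S → p]
pvpE ⇒ pvpnn   [E → n n]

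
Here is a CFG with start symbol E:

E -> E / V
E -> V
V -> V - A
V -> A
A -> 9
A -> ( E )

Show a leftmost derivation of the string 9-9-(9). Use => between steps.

E => V   [E -> V]
V => V-A   [V -> V - A]
V-A => V-A-A   [V -> V - A]
V-A-A => A-A-A   [V -> A]
A-A-A => 9-A-A   [A -> 9]
9-A-A => 9-9-A   [A -> 9]
9-9-A => 9-9-(E)   [A -> ( E )]
9-9-(E) => 9-9-(V)   [E -> V]
9-9-(V) => 9-9-(A)   [V -> A]
9-9-(A) => 9-9-(9)   [A -> 9]

E => V => V-A => V-A-A => A-A-A => 9-A-A => 9-9-A => 9-9-(E) => 9-9-(V) => 9-9-(A) => 9-9-(9)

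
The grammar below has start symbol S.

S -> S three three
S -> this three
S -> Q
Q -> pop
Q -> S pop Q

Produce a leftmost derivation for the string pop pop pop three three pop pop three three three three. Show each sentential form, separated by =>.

S => S three three => S three three three three => Q three three three three => S pop Q three three three three => S three three pop Q three three three three => Q three three pop Q three three three three => S pop Q three three pop Q three three three three => Q pop Q three three pop Q three three three three => pop pop Q three three pop Q three three three three => pop pop pop three three pop Q three three three three => pop pop pop three three pop pop three three three three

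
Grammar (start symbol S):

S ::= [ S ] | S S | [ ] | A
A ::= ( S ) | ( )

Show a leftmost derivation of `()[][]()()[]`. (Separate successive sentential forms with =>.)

S => SS => SSS => SSSS => ASSS => ()SSS => ()[]SS => ()[][]S => ()[][]SS => ()[][]AS => ()[][]()S => ()[][]()SS => ()[][]()AS => ()[][]()()S => ()[][]()()[]

S => SS   [S ::= S S]
SS => SSS   [S ::= S S]
SSS => SSSS   [S ::= S S]
SSSS => ASSS   [S ::= A]
ASSS => ()SSS   [A ::= ( )]
()SSS => ()[]SS   [S ::= [ ]]
()[]SS => ()[][]S   [S ::= [ ]]
()[][]S => ()[][]SS   [S ::= S S]
()[][]SS => ()[][]AS   [S ::= A]
()[][]AS => ()[][]()S   [A ::= ( )]
()[][]()S => ()[][]()SS   [S ::= S S]
()[][]()SS => ()[][]()AS   [S ::= A]
()[][]()AS => ()[][]()()S   [A ::= ( )]
()[][]()()S => ()[][]()()[]   [S ::= [ ]]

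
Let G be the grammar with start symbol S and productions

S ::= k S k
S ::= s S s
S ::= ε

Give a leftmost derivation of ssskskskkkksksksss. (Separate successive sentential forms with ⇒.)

S⇒sSs⇒ssSss⇒sssSsss⇒ssskSksss⇒sssksSsksss⇒ssskskSksksss⇒sssksksSsksksss⇒ssskskskSksksksss⇒ssskskskkSkksksksss⇒ssskskskkkksksksss

S ⇒ sSs   [S ::= s S s]
sSs ⇒ ssSss   [S ::= s S s]
ssSss ⇒ sssSsss   [S ::= s S s]
sssSsss ⇒ ssskSksss   [S ::= k S k]
ssskSksss ⇒ sssksSsksss   [S ::= s S s]
sssksSsksss ⇒ ssskskSksksss   [S ::= k S k]
ssskskSksksss ⇒ sssksksSsksksss   [S ::= s S s]
sssksksSsksksss ⇒ ssskskskSksksksss   [S ::= k S k]
ssskskskSksksksss ⇒ ssskskskkSkksksksss   [S ::= k S k]
ssskskskkSkksksksss ⇒ ssskskskkkksksksss   [S ::= ε]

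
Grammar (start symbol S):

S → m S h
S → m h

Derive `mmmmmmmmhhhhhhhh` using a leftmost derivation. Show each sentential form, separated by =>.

S => mSh   [S → m S h]
mSh => mmShh   [S → m S h]
mmShh => mmmShhh   [S → m S h]
mmmShhh => mmmmShhhh   [S → m S h]
mmmmShhhh => mmmmmShhhhh   [S → m S h]
mmmmmShhhhh => mmmmmmShhhhhh   [S → m S h]
mmmmmmShhhhhh => mmmmmmmShhhhhhh   [S → m S h]
mmmmmmmShhhhhhh => mmmmmmmmhhhhhhhh   [S → m h]

S => mSh => mmShh => mmmShhh => mmmmShhhh => mmmmmShhhhh => mmmmmmShhhhhh => mmmmmmmShhhhhhh => mmmmmmmmhhhhhhhh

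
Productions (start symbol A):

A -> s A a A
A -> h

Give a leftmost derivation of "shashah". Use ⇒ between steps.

A ⇒ sAaA ⇒ shaA ⇒ shasAaA ⇒ shashaA ⇒ shashah

A ⇒ sAaA   [A -> s A a A]
sAaA ⇒ shaA   [A -> h]
shaA ⇒ shasAaA   [A -> s A a A]
shasAaA ⇒ shashaA   [A -> h]
shashaA ⇒ shashah   [A -> h]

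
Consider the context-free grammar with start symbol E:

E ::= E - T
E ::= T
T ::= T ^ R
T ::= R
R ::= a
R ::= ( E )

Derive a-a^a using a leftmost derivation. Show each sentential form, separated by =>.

E => E-T => T-T => R-T => a-T => a-T^R => a-R^R => a-a^R => a-a^a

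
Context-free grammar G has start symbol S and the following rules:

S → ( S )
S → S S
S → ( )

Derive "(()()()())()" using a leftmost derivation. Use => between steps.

S => SS   [S → S S]
SS => (S)S   [S → ( S )]
(S)S => (SS)S   [S → S S]
(SS)S => (SSS)S   [S → S S]
(SSS)S => (SSSS)S   [S → S S]
(SSSS)S => (()SSS)S   [S → ( )]
(()SSS)S => (()()SS)S   [S → ( )]
(()()SS)S => (()()()S)S   [S → ( )]
(()()()S)S => (()()()())S   [S → ( )]
(()()()())S => (()()()())()   [S → ( )]

S => SS => (S)S => (SS)S => (SSS)S => (SSSS)S => (()SSS)S => (()()SS)S => (()()()S)S => (()()()())S => (()()()())()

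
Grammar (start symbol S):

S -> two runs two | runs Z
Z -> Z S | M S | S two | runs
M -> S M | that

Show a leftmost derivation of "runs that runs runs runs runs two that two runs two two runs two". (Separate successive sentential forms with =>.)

S => runs Z => runs Z S => runs M S S => runs that S S => runs that runs Z S => runs that runs M S S => runs that runs S M S S => runs that runs runs Z M S S => runs that runs runs S two M S S => runs that runs runs runs Z two M S S => runs that runs runs runs runs two M S S => runs that runs runs runs runs two that S S => runs that runs runs runs runs two that two runs two S => runs that runs runs runs runs two that two runs two two runs two

S => runs Z   [S -> runs Z]
runs Z => runs Z S   [Z -> Z S]
runs Z S => runs M S S   [Z -> M S]
runs M S S => runs that S S   [M -> that]
runs that S S => runs that runs Z S   [S -> runs Z]
runs that runs Z S => runs that runs M S S   [Z -> M S]
runs that runs M S S => runs that runs S M S S   [M -> S M]
runs that runs S M S S => runs that runs runs Z M S S   [S -> runs Z]
runs that runs runs Z M S S => runs that runs runs S two M S S   [Z -> S two]
runs that runs runs S two M S S => runs that runs runs runs Z two M S S   [S -> runs Z]
runs that runs runs runs Z two M S S => runs that runs runs runs runs two M S S   [Z -> runs]
runs that runs runs runs runs two M S S => runs that runs runs runs runs two that S S   [M -> that]
runs that runs runs runs runs two that S S => runs that runs runs runs runs two that two runs two S   [S -> two runs two]
runs that runs runs runs runs two that two runs two S => runs that runs runs runs runs two that two runs two two runs two   [S -> two runs two]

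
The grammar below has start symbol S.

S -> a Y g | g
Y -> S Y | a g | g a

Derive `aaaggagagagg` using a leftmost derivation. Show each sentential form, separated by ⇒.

S⇒aYg⇒aSYg⇒aaYgYg⇒aaaggYg⇒aaaggSYg⇒aaaggaYgYg⇒aaaggagagYg⇒aaaggagagagg

S ⇒ aYg   [S -> a Y g]
aYg ⇒ aSYg   [Y -> S Y]
aSYg ⇒ aaYgYg   [S -> a Y g]
aaYgYg ⇒ aaaggYg   [Y -> a g]
aaaggYg ⇒ aaaggSYg   [Y -> S Y]
aaaggSYg ⇒ aaaggaYgYg   [S -> a Y g]
aaaggaYgYg ⇒ aaaggagagYg   [Y -> g a]
aaaggagagYg ⇒ aaaggagagagg   [Y -> a g]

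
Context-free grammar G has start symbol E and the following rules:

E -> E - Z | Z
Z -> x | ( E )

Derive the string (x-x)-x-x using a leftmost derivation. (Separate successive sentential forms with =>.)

E => E-Z   [E -> E - Z]
E-Z => E-Z-Z   [E -> E - Z]
E-Z-Z => Z-Z-Z   [E -> Z]
Z-Z-Z => (E)-Z-Z   [Z -> ( E )]
(E)-Z-Z => (E-Z)-Z-Z   [E -> E - Z]
(E-Z)-Z-Z => (Z-Z)-Z-Z   [E -> Z]
(Z-Z)-Z-Z => (x-Z)-Z-Z   [Z -> x]
(x-Z)-Z-Z => (x-x)-Z-Z   [Z -> x]
(x-x)-Z-Z => (x-x)-x-Z   [Z -> x]
(x-x)-x-Z => (x-x)-x-x   [Z -> x]

E => E-Z => E-Z-Z => Z-Z-Z => (E)-Z-Z => (E-Z)-Z-Z => (Z-Z)-Z-Z => (x-Z)-Z-Z => (x-x)-Z-Z => (x-x)-x-Z => (x-x)-x-x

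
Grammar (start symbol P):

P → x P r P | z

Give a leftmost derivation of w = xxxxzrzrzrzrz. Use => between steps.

P => xPrP   [P → x P r P]
xPrP => xxPrPrP   [P → x P r P]
xxPrPrP => xxxPrPrPrP   [P → x P r P]
xxxPrPrPrP => xxxxPrPrPrPrP   [P → x P r P]
xxxxPrPrPrPrP => xxxxzrPrPrPrP   [P → z]
xxxxzrPrPrPrP => xxxxzrzrPrPrP   [P → z]
xxxxzrzrPrPrP => xxxxzrzrzrPrP   [P → z]
xxxxzrzrzrPrP => xxxxzrzrzrzrP   [P → z]
xxxxzrzrzrzrP => xxxxzrzrzrzrz   [P → z]

P=>xPrP=>xxPrPrP=>xxxPrPrPrP=>xxxxPrPrPrPrP=>xxxxzrPrPrPrP=>xxxxzrzrPrPrP=>xxxxzrzrzrPrP=>xxxxzrzrzrzrP=>xxxxzrzrzrzrz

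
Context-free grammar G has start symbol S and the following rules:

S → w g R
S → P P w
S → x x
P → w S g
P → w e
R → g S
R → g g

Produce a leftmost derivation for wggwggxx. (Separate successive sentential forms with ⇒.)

S⇒wgR⇒wggS⇒wggwgR⇒wggwggS⇒wggwggxx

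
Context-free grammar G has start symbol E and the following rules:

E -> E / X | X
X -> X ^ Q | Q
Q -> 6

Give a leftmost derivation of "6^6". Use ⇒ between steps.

E ⇒ X ⇒ X^Q ⇒ Q^Q ⇒ 6^Q ⇒ 6^6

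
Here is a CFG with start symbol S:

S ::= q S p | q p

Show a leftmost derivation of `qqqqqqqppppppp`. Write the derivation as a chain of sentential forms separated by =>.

S => qSp => qqSpp => qqqSppp => qqqqSpppp => qqqqqSppppp => qqqqqqSpppppp => qqqqqqqppppppp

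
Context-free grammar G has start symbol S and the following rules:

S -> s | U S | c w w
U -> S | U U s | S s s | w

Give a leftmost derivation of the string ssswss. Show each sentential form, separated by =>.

S=>US=>SS=>USS=>SssSS=>sssSS=>sssUSS=>ssswSS=>ssswsS=>ssswss

S => US   [S -> U S]
US => SS   [U -> S]
SS => USS   [S -> U S]
USS => SssSS   [U -> S s s]
SssSS => sssSS   [S -> s]
sssSS => sssUSS   [S -> U S]
sssUSS => ssswSS   [U -> w]
ssswSS => ssswsS   [S -> s]
ssswsS => ssswss   [S -> s]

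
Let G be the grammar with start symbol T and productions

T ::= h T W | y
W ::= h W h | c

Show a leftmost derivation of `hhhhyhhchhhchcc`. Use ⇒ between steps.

T ⇒ hTW   [T ::= h T W]
hTW ⇒ hhTWW   [T ::= h T W]
hhTWW ⇒ hhhTWWW   [T ::= h T W]
hhhTWWW ⇒ hhhhTWWWW   [T ::= h T W]
hhhhTWWWW ⇒ hhhhyWWWW   [T ::= y]
hhhhyWWWW ⇒ hhhhyhWhWWW   [W ::= h W h]
hhhhyhWhWWW ⇒ hhhhyhhWhhWWW   [W ::= h W h]
hhhhyhhWhhWWW ⇒ hhhhyhhchhWWW   [W ::= c]
hhhhyhhchhWWW ⇒ hhhhyhhchhhWhWW   [W ::= h W h]
hhhhyhhchhhWhWW ⇒ hhhhyhhchhhchWW   [W ::= c]
hhhhyhhchhhchWW ⇒ hhhhyhhchhhchcW   [W ::= c]
hhhhyhhchhhchcW ⇒ hhhhyhhchhhchcc   [W ::= c]

T⇒hTW⇒hhTWW⇒hhhTWWW⇒hhhhTWWWW⇒hhhhyWWWW⇒hhhhyhWhWWW⇒hhhhyhhWhhWWW⇒hhhhyhhchhWWW⇒hhhhyhhchhhWhWW⇒hhhhyhhchhhchWW⇒hhhhyhhchhhchcW⇒hhhhyhhchhhchcc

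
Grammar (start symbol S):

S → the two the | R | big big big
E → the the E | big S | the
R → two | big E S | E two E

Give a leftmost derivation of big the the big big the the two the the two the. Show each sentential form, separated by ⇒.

S ⇒ R   [S → R]
R ⇒ big E S   [R → big E S]
big E S ⇒ big the the E S   [E → the the E]
big the the E S ⇒ big the the big S S   [E → big S]
big the the big S S ⇒ big the the big R S   [S → R]
big the the big R S ⇒ big the the big big E S S   [R → big E S]
big the the big big E S S ⇒ big the the big big the S S   [E → the]
big the the big big the S S ⇒ big the the big big the the two the S   [S → the two the]
big the the big big the the two the S ⇒ big the the big big the the two the the two the   [S → the two the]

S ⇒ R ⇒ big E S ⇒ big the the E S ⇒ big the the big S S ⇒ big the the big R S ⇒ big the the big big E S S ⇒ big the the big big the S S ⇒ big the the big big the the two the S ⇒ big the the big big the the two the the two the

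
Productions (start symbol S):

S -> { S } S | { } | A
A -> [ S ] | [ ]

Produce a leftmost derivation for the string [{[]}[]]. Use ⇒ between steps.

S ⇒ A ⇒ [S] ⇒ [{S}S] ⇒ [{A}S] ⇒ [{[]}S] ⇒ [{[]}A] ⇒ [{[]}[]]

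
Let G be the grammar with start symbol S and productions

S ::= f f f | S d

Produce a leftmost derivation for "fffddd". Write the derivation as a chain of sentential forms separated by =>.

S => Sd => Sdd => Sddd => fffddd

S => Sd   [S ::= S d]
Sd => Sdd   [S ::= S d]
Sdd => Sddd   [S ::= S d]
Sddd => fffddd   [S ::= f f f]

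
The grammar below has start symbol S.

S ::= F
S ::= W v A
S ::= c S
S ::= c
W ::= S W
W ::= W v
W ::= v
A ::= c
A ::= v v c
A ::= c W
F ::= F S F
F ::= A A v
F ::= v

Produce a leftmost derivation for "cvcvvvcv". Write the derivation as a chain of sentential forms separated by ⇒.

S ⇒ F   [S ::= F]
F ⇒ FSF   [F ::= F S F]
FSF ⇒ AAvSF   [F ::= A A v]
AAvSF ⇒ cWAvSF   [A ::= c W]
cWAvSF ⇒ cvAvSF   [W ::= v]
cvAvSF ⇒ cvcvSF   [A ::= c]
cvcvSF ⇒ cvcvFF   [S ::= F]
cvcvFF ⇒ cvcvvF   [F ::= v]
cvcvvF ⇒ cvcvvFSF   [F ::= F S F]
cvcvvFSF ⇒ cvcvvvSF   [F ::= v]
cvcvvvSF ⇒ cvcvvvcF   [S ::= c]
cvcvvvcF ⇒ cvcvvvcv   [F ::= v]

S⇒F⇒FSF⇒AAvSF⇒cWAvSF⇒cvAvSF⇒cvcvSF⇒cvcvFF⇒cvcvvF⇒cvcvvFSF⇒cvcvvvSF⇒cvcvvvcF⇒cvcvvvcv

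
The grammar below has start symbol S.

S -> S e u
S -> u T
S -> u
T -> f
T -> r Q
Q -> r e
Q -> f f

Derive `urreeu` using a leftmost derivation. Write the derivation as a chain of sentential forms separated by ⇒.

S ⇒ Seu ⇒ uTeu ⇒ urQeu ⇒ urreeu

S ⇒ Seu   [S -> S e u]
Seu ⇒ uTeu   [S -> u T]
uTeu ⇒ urQeu   [T -> r Q]
urQeu ⇒ urreeu   [Q -> r e]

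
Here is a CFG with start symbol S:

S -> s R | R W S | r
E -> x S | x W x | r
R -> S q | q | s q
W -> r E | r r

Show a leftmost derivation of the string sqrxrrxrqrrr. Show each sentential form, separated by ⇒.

S ⇒ RWS ⇒ SqWS ⇒ RWSqWS ⇒ sqWSqWS ⇒ sqrESqWS ⇒ sqrxWxSqWS ⇒ sqrxrrxSqWS ⇒ sqrxrrxrqWS ⇒ sqrxrrxrqrrS ⇒ sqrxrrxrqrrr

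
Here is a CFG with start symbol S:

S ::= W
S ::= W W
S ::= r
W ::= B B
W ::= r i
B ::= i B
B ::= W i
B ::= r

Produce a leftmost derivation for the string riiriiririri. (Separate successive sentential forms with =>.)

S => WW => BBW => rBW => rWiW => rBBiW => riBBiW => riiBBiW => riiWiBiW => riiBBiBiW => riiWiBiBiW => riiriiBiBiW => riiriiriBiW => riiriiririW => riiriiririri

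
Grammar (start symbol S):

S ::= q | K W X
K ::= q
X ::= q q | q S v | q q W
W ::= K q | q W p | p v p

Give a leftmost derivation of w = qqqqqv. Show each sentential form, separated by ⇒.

S ⇒ KWX ⇒ qWX ⇒ qKqX ⇒ qqqX ⇒ qqqqSv ⇒ qqqqqv

S ⇒ KWX   [S ::= K W X]
KWX ⇒ qWX   [K ::= q]
qWX ⇒ qKqX   [W ::= K q]
qKqX ⇒ qqqX   [K ::= q]
qqqX ⇒ qqqqSv   [X ::= q S v]
qqqqSv ⇒ qqqqqv   [S ::= q]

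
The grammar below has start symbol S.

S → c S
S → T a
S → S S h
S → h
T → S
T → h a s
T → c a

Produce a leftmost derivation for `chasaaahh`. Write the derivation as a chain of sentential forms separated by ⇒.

S ⇒ SSh ⇒ TaSh ⇒ SaSh ⇒ cSaSh ⇒ cTaaSh ⇒ cSaaSh ⇒ cTaaaSh ⇒ chasaaaSh ⇒ chasaaahh

S ⇒ SSh   [S → S S h]
SSh ⇒ TaSh   [S → T a]
TaSh ⇒ SaSh   [T → S]
SaSh ⇒ cSaSh   [S → c S]
cSaSh ⇒ cTaaSh   [S → T a]
cTaaSh ⇒ cSaaSh   [T → S]
cSaaSh ⇒ cTaaaSh   [S → T a]
cTaaaSh ⇒ chasaaaSh   [T → h a s]
chasaaaSh ⇒ chasaaahh   [S → h]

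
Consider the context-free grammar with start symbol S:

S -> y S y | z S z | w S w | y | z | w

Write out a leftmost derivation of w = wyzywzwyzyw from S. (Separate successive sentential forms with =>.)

S => wSw => wySyw => wyzSzyw => wyzySyzyw => wyzywSwyzyw => wyzywzwyzyw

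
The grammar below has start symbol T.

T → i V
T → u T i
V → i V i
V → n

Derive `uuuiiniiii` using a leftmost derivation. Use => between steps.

T => uTi => uuTii => uuuTiii => uuuiViii => uuuiiViiii => uuuiiniiii

T => uTi   [T → u T i]
uTi => uuTii   [T → u T i]
uuTii => uuuTiii   [T → u T i]
uuuTiii => uuuiViii   [T → i V]
uuuiViii => uuuiiViiii   [V → i V i]
uuuiiViiii => uuuiiniiii   [V → n]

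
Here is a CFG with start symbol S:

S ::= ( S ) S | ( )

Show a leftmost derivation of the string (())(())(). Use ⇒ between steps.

S ⇒ (S)S ⇒ (())S ⇒ (())(S)S ⇒ (())(())S ⇒ (())(())()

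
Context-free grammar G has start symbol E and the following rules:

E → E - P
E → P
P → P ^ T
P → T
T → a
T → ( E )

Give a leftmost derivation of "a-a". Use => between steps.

E => E-P   [E → E - P]
E-P => P-P   [E → P]
P-P => T-P   [P → T]
T-P => a-P   [T → a]
a-P => a-T   [P → T]
a-T => a-a   [T → a]

E=>E-P=>P-P=>T-P=>a-P=>a-T=>a-a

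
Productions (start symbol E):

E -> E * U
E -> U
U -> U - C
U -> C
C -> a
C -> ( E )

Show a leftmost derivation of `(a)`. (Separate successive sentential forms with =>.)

E => U   [E -> U]
U => C   [U -> C]
C => (E)   [C -> ( E )]
(E) => (U)   [E -> U]
(U) => (C)   [U -> C]
(C) => (a)   [C -> a]

E=>U=>C=>(E)=>(U)=>(C)=>(a)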